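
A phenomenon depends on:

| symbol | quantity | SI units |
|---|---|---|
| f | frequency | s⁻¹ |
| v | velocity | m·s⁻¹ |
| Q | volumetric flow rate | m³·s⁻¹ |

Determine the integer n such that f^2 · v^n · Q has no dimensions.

-3

Balance the L exponent: (1)·n from v, plus 2·(0) + (3) = 3 from the rest, must sum to zero.
n + 3 = 0, so n = -3.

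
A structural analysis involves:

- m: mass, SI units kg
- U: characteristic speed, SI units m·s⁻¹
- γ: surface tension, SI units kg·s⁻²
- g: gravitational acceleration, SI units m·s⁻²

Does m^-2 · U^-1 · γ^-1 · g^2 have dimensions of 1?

Sum the exponent of each base dimension across the product:
  M: −2·[m]_M − [U]_M − [γ]_M + 2·[g]_M = −2·(1) − (0) − (1) + 2·(0) = -3
  L: −2·[m]_L − [U]_L − [γ]_L + 2·[g]_L = −2·(0) − (1) − (0) + 2·(1) = 1
  T: −2·[m]_T − [U]_T − [γ]_T + 2·[g]_T = −2·(0) − (-1) − (-2) + 2·(-2) = -1
Net dimensions [M⁻³ L T⁻¹] ≠ [1] — not dimensionless.

no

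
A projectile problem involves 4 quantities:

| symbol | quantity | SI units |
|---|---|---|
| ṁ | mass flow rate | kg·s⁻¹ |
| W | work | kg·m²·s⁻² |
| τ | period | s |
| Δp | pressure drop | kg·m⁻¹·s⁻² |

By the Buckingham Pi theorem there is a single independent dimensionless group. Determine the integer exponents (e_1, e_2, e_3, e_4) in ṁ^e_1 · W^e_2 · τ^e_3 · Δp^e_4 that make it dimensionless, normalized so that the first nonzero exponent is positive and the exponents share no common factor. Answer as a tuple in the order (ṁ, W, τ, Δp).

(3, -1, -3, -2)

M: e_1·(1) + e_2·(1) + e_3·(0) + e_4·(1) = 0
L: e_1·(0) + e_2·(2) + e_3·(0) + e_4·(-1) = 0
T: e_1·(-1) + e_2·(-2) + e_3·(1) + e_4·(-2) = 0
Solving this homogeneous linear system for the smallest-integer solution (first nonzero entry positive) gives (3, -1, -3, -2).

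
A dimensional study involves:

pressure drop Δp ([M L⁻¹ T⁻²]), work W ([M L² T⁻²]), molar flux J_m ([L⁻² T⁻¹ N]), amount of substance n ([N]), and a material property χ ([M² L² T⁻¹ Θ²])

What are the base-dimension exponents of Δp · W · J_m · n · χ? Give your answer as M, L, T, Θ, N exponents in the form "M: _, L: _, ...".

M: 4, L: 1, T: -6, Θ: 2, N: 2

Collect each base-dimension exponent across the product:
  M: (1) + (1) + (0) + (0) + (2) = 4
  L: (-1) + (2) + (-2) + (0) + (2) = 1
  T: (-2) + (-2) + (-1) + (0) + (-1) = -6
  Θ: (0) + (0) + (0) + (0) + (2) = 2
  N: (0) + (0) + (1) + (1) + (0) = 2
So the dimensions are [M⁴ L T⁻⁶ Θ² N²].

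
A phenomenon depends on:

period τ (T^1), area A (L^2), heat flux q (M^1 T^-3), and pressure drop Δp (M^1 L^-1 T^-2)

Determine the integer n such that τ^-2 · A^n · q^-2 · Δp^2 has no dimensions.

Balance the L exponent: (2)·n from A, plus −2·(0) − 2·(0) + 2·(-1) = -2 from the rest, must sum to zero.
2n − 2 = 0, so n = 1.

1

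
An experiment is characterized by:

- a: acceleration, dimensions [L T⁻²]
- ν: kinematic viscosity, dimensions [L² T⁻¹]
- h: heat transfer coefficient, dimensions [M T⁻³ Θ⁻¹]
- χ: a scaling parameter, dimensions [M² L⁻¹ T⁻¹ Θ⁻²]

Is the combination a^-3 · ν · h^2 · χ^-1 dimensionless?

yes

Sum the exponent of each base dimension across the product:
  M: −3·[a]_M + [ν]_M + 2·[h]_M − [χ]_M = −3·(0) + (0) + 2·(1) − (2) = 0
  L: −3·[a]_L + [ν]_L + 2·[h]_L − [χ]_L = −3·(1) + (2) + 2·(0) − (-1) = 0
  T: −3·[a]_T + [ν]_T + 2·[h]_T − [χ]_T = −3·(-2) + (-1) + 2·(-3) − (-1) = 0
  Θ: −3·[a]_Θ + [ν]_Θ + 2·[h]_Θ − [χ]_Θ = −3·(0) + (0) + 2·(-1) − (-2) = 0
All base exponents vanish — dimensionless.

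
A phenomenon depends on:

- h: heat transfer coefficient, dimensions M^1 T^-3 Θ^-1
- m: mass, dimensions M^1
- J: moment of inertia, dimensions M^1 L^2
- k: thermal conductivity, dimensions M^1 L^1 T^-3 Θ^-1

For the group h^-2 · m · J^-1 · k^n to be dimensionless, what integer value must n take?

2

Balance the M exponent: (1)·n from k, plus −2·(1) + (1) − (1) = -2 from the rest, must sum to zero.
n − 2 = 0, so n = 2.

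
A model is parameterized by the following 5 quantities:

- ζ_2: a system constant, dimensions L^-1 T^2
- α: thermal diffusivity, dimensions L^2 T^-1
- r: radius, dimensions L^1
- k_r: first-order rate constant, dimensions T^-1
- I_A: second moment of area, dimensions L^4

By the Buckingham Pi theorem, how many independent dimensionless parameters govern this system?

There are 5 variables and 2 base dimensions (L, T).
The dimension matrix has rank 2.
Independent dimensionless groups: 5 − 2 = 3.

3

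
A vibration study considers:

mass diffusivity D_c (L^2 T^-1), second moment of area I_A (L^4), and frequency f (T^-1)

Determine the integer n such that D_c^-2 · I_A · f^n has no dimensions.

2

Balance the T exponent: (-1)·n from f, plus −2·(-1) + (0) = 2 from the rest, must sum to zero.
−n + 2 = 0, so n = 2.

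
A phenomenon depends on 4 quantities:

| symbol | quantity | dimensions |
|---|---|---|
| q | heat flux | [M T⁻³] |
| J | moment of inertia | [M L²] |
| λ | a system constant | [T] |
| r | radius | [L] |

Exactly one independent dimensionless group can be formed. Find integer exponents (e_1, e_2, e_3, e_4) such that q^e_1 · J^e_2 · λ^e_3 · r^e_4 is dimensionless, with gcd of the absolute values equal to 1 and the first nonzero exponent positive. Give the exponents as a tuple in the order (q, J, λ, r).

M: e_1·(1) + e_2·(1) + e_3·(0) + e_4·(0) = 0
L: e_1·(0) + e_2·(2) + e_3·(0) + e_4·(1) = 0
T: e_1·(-3) + e_2·(0) + e_3·(1) + e_4·(0) = 0
Solving this homogeneous linear system for the smallest-integer solution (first nonzero entry positive) gives (1, -1, 3, 2).

(1, -1, 3, 2)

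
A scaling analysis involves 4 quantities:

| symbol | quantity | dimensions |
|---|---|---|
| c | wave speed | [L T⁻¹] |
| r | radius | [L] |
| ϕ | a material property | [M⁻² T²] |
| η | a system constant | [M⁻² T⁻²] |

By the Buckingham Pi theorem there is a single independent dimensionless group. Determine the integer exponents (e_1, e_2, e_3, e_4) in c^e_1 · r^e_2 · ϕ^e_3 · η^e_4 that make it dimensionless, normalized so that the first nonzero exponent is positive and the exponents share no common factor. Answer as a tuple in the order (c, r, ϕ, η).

M: e_1·(0) + e_2·(0) + e_3·(-2) + e_4·(-2) = 0
L: e_1·(1) + e_2·(1) + e_3·(0) + e_4·(0) = 0
T: e_1·(-1) + e_2·(0) + e_3·(2) + e_4·(-2) = 0
Solving this homogeneous linear system for the smallest-integer solution (first nonzero entry positive) gives (4, -4, 1, -1).

(4, -4, 1, -1)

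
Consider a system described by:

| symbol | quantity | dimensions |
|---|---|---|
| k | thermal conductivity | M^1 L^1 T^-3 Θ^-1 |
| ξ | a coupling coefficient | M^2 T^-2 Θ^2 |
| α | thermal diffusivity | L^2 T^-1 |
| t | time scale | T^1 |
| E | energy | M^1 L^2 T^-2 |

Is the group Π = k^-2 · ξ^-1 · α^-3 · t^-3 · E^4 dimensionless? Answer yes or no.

Sum the exponent of each base dimension across the product:
  M: −2·[k]_M − [ξ]_M − 3·[α]_M − 3·[t]_M + 4·[E]_M = −2·(1) − (2) − 3·(0) − 3·(0) + 4·(1) = 0
  L: −2·[k]_L − [ξ]_L − 3·[α]_L − 3·[t]_L + 4·[E]_L = −2·(1) − (0) − 3·(2) − 3·(0) + 4·(2) = 0
  T: −2·[k]_T − [ξ]_T − 3·[α]_T − 3·[t]_T + 4·[E]_T = −2·(-3) − (-2) − 3·(-1) − 3·(1) + 4·(-2) = 0
  Θ: −2·[k]_Θ − [ξ]_Θ − 3·[α]_Θ − 3·[t]_Θ + 4·[E]_Θ = −2·(-1) − (2) − 3·(0) − 3·(0) + 4·(0) = 0
All base exponents vanish — dimensionless.

yes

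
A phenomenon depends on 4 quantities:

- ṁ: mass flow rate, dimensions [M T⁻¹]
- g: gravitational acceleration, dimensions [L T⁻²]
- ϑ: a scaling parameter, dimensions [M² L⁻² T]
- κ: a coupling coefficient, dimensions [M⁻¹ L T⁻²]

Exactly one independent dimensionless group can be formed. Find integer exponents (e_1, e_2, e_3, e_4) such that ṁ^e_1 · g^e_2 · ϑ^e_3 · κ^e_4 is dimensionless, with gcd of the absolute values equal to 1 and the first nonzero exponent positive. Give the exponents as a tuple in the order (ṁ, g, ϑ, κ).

M: e_1·(1) + e_2·(0) + e_3·(2) + e_4·(-1) = 0
L: e_1·(0) + e_2·(1) + e_3·(-2) + e_4·(1) = 0
T: e_1·(-1) + e_2·(-2) + e_3·(1) + e_4·(-2) = 0
Solving this homogeneous linear system for the smallest-integer solution (first nonzero entry positive) gives (3, -3, -1, 1).

(3, -3, -1, 1)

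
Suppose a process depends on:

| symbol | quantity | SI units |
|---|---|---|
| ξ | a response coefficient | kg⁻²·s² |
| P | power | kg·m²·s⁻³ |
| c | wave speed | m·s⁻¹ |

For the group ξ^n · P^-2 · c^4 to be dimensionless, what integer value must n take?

Balance the M exponent: (-2)·n from ξ, plus −2·(1) + 4·(0) = -2 from the rest, must sum to zero.
-2n − 2 = 0, so n = -1.

-1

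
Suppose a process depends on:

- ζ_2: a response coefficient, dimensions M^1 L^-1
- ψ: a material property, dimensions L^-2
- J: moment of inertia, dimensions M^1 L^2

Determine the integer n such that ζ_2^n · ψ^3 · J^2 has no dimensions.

-2

Balance the M exponent: (1)·n from ζ_2, plus 3·(0) + 2·(1) = 2 from the rest, must sum to zero.
n + 2 = 0, so n = -2.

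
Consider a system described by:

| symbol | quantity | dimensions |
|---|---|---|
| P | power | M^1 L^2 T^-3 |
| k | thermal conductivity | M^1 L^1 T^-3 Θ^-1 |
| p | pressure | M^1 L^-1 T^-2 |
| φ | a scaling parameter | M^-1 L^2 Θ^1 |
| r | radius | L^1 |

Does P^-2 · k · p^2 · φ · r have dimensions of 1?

Sum the exponent of each base dimension across the product:
  M: −2·[P]_M + [k]_M + 2·[p]_M + [φ]_M + [r]_M = −2·(1) + (1) + 2·(1) + (-1) + (0) = 0
  L: −2·[P]_L + [k]_L + 2·[p]_L + [φ]_L + [r]_L = −2·(2) + (1) + 2·(-1) + (2) + (1) = -2
  T: −2·[P]_T + [k]_T + 2·[p]_T + [φ]_T + [r]_T = −2·(-3) + (-3) + 2·(-2) + (0) + (0) = -1
  Θ: −2·[P]_Θ + [k]_Θ + 2·[p]_Θ + [φ]_Θ + [r]_Θ = −2·(0) + (-1) + 2·(0) + (1) + (0) = 0
Net dimensions [L⁻² T⁻¹] ≠ [1] — not dimensionless.

no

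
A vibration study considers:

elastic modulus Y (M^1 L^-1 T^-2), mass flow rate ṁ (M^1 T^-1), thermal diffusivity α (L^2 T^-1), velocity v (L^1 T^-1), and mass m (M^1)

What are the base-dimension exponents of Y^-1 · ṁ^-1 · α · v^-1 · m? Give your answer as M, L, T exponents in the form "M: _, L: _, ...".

M: -1, L: 2, T: 3

Collect each base-dimension exponent across the product:
  M: −(1) − (1) + (0) − (0) + (1) = -1
  L: −(-1) − (0) + (2) − (1) + (0) = 2
  T: −(-2) − (-1) + (-1) − (-1) + (0) = 3
So the dimensions are [M⁻¹ L² T³].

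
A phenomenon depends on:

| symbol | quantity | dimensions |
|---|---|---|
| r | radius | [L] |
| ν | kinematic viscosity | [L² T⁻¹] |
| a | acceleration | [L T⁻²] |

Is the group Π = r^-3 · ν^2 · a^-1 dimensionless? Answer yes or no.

Sum the exponent of each base dimension across the product:
  M: −3·[r]_M + 2·[ν]_M − [a]_M = −3·(0) + 2·(0) − (0) = 0
  L: −3·[r]_L + 2·[ν]_L − [a]_L = −3·(1) + 2·(2) − (1) = 0
  T: −3·[r]_T + 2·[ν]_T − [a]_T = −3·(0) + 2·(-1) − (-2) = 0
  Θ: −3·[r]_Θ + 2·[ν]_Θ − [a]_Θ = −3·(0) + 2·(0) − (0) = 0
All base exponents vanish — dimensionless.

yes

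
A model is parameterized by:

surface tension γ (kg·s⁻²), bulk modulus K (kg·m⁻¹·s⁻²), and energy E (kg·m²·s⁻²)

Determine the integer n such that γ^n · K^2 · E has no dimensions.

-3

Balance the M exponent: (1)·n from γ, plus 2·(1) + (1) = 3 from the rest, must sum to zero.
n + 3 = 0, so n = -3.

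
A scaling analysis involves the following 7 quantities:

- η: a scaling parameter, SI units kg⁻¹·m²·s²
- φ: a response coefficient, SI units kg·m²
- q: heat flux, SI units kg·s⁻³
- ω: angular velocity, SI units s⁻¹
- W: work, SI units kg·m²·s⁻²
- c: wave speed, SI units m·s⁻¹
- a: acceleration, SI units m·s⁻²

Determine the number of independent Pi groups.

4

There are 7 variables and 3 base dimensions (M, L, T).
The dimension matrix has rank 3.
Independent dimensionless groups: 7 − 3 = 4.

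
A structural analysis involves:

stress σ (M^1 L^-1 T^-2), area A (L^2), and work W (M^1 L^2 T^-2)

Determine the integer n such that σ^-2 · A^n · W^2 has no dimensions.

-3

Balance the L exponent: (2)·n from A, plus −2·(-1) + 2·(2) = 6 from the rest, must sum to zero.
2n + 6 = 0, so n = -3.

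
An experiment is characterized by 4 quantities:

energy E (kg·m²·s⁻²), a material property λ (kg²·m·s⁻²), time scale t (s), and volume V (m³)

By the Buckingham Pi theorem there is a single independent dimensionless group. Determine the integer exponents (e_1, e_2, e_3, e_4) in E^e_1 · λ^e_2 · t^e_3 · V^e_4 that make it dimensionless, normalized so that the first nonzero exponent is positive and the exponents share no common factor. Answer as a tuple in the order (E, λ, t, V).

M: e_1·(1) + e_2·(2) + e_3·(0) + e_4·(0) = 0
L: e_1·(2) + e_2·(1) + e_3·(0) + e_4·(3) = 0
T: e_1·(-2) + e_2·(-2) + e_3·(1) + e_4·(0) = 0
Solving this homogeneous linear system for the smallest-integer solution (first nonzero entry positive) gives (2, -1, 2, -1).

(2, -1, 2, -1)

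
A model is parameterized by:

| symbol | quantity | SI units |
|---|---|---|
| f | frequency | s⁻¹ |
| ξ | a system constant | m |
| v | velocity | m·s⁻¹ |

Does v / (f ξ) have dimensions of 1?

Sum the exponent of each base dimension across the product:
  L: −[f]_L − [ξ]_L + [v]_L = −(0) − (1) + (1) = 0
  T: −[f]_T − [ξ]_T + [v]_T = −(-1) − (0) + (-1) = 0
All base exponents vanish — dimensionless.

yes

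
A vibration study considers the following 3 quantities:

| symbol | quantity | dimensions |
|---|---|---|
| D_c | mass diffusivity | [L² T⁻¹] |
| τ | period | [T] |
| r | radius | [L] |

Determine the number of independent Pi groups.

There are 3 variables and 2 base dimensions (L, T).
The dimension matrix has rank 2.
Independent dimensionless groups: 3 − 2 = 1.

1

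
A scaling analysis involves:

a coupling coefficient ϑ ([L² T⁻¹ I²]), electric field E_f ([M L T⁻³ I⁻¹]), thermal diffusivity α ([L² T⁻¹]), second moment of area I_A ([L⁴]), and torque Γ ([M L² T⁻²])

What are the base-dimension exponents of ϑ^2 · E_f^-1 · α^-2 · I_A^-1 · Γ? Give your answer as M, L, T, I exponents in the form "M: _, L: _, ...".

M: 0, L: -3, T: 1, I: 5

Collect each base-dimension exponent across the product:
  M: 2·(0) − (1) − 2·(0) − (0) + (1) = 0
  L: 2·(2) − (1) − 2·(2) − (4) + (2) = -3
  T: 2·(-1) − (-3) − 2·(-1) − (0) + (-2) = 1
  I: 2·(2) − (-1) − 2·(0) − (0) + (0) = 5
So the dimensions are [L⁻³ T I⁵].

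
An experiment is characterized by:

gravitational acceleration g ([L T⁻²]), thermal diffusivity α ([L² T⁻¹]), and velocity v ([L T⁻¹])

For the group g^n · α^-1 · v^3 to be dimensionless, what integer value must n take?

Balance the L exponent: (1)·n from g, plus −(2) + 3·(1) = 1 from the rest, must sum to zero.
n + 1 = 0, so n = -1.

-1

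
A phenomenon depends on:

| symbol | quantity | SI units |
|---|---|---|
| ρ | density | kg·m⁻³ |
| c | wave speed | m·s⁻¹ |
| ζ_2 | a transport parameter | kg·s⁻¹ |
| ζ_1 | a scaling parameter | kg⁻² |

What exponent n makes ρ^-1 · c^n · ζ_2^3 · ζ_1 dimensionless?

-3

Balance the L exponent: (1)·n from c, plus −(-3) + 3·(0) + (0) = 3 from the rest, must sum to zero.
n + 3 = 0, so n = -3.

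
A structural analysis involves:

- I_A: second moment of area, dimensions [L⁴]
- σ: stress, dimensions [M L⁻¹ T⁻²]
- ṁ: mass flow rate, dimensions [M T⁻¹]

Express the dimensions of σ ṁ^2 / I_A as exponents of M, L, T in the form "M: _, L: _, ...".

M: 3, L: -5, T: -4

Collect each base-dimension exponent across the product:
  M: −(0) + (1) + 2·(1) = 3
  L: −(4) + (-1) + 2·(0) = -5
  T: −(0) + (-2) + 2·(-1) = -4
So the dimensions are [M³ L⁻⁵ T⁻⁴].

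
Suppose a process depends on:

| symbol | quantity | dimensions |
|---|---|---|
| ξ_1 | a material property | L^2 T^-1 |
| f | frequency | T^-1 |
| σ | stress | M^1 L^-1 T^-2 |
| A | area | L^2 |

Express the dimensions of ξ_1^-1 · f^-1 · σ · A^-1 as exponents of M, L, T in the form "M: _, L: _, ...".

Collect each base-dimension exponent across the product:
  M: −(0) − (0) + (1) − (0) = 1
  L: −(2) − (0) + (-1) − (2) = -5
  T: −(-1) − (-1) + (-2) − (0) = 0
So the dimensions are [M L⁻⁵].

M: 1, L: -5, T: 0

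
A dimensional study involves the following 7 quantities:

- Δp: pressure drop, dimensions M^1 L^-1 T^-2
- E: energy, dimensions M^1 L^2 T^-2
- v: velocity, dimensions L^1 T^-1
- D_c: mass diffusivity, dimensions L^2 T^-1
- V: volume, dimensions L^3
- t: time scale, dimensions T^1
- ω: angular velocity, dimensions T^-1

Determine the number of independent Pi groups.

There are 7 variables and 3 base dimensions (M, L, T).
The dimension matrix has rank 3.
Independent dimensionless groups: 7 − 3 = 4.

4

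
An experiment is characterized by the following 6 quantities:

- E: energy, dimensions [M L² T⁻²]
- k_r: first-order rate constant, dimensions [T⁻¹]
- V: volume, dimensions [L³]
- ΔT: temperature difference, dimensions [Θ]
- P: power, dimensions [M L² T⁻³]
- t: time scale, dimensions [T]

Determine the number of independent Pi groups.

There are 6 variables and 4 base dimensions (M, L, T, Θ).
The dimension matrix has rank 4.
Independent dimensionless groups: 6 − 4 = 2.

2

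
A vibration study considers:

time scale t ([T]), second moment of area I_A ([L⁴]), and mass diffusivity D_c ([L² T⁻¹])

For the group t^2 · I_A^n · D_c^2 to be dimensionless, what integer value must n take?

Balance the L exponent: (4)·n from I_A, plus 2·(0) + 2·(2) = 4 from the rest, must sum to zero.
4n + 4 = 0, so n = -1.

-1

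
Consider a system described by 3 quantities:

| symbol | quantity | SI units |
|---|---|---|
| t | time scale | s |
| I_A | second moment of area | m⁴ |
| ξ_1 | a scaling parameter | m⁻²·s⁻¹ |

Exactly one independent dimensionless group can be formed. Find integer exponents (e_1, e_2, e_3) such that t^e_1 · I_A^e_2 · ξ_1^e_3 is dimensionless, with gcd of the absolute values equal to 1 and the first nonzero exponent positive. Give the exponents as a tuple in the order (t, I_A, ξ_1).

(2, 1, 2)

L: e_1·(0) + e_2·(4) + e_3·(-2) = 0
T: e_1·(1) + e_2·(0) + e_3·(-1) = 0
Solving this homogeneous linear system for the smallest-integer solution (first nonzero entry positive) gives (2, 1, 2).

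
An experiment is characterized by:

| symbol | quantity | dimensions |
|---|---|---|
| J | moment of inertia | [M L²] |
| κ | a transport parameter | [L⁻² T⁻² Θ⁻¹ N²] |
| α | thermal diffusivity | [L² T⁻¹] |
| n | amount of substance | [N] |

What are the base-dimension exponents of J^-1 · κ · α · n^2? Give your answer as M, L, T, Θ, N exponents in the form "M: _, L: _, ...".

M: -1, L: -2, T: -3, Θ: -1, N: 4

Collect each base-dimension exponent across the product:
  M: −(1) + (0) + (0) + 2·(0) = -1
  L: −(2) + (-2) + (2) + 2·(0) = -2
  T: −(0) + (-2) + (-1) + 2·(0) = -3
  Θ: −(0) + (-1) + (0) + 2·(0) = -1
  N: −(0) + (2) + (0) + 2·(1) = 4
So the dimensions are [M⁻¹ L⁻² T⁻³ Θ⁻¹ N⁴].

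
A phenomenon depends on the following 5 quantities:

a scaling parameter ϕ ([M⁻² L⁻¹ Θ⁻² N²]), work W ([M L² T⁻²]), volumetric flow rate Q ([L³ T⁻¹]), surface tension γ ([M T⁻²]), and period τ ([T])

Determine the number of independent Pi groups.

There are 5 variables and 5 base dimensions (M, L, T, Θ, N).
The dimension matrix has rank 4 (less than 5: the dimension vectors are linearly dependent).
Independent dimensionless groups: 5 − 4 = 1.

1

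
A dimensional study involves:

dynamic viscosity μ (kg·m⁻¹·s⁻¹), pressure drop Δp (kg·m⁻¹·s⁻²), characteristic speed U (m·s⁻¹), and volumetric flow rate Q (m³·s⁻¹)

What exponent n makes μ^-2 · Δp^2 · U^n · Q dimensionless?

Balance the L exponent: (1)·n from U, plus −2·(-1) + 2·(-1) + (3) = 3 from the rest, must sum to zero.
n + 3 = 0, so n = -3.

-3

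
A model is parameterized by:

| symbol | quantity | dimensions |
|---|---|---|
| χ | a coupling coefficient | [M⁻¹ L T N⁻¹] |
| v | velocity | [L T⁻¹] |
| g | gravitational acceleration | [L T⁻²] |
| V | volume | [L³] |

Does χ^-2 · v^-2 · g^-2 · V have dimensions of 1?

Sum the exponent of each base dimension across the product:
  M: −2·[χ]_M − 2·[v]_M − 2·[g]_M + [V]_M = −2·(-1) − 2·(0) − 2·(0) + (0) = 2
  L: −2·[χ]_L − 2·[v]_L − 2·[g]_L + [V]_L = −2·(1) − 2·(1) − 2·(1) + (3) = -3
  T: −2·[χ]_T − 2·[v]_T − 2·[g]_T + [V]_T = −2·(1) − 2·(-1) − 2·(-2) + (0) = 4
  N: −2·[χ]_N − 2·[v]_N − 2·[g]_N + [V]_N = −2·(-1) − 2·(0) − 2·(0) + (0) = 2
Net dimensions [M² L⁻³ T⁴ N²] ≠ [1] — not dimensionless.

no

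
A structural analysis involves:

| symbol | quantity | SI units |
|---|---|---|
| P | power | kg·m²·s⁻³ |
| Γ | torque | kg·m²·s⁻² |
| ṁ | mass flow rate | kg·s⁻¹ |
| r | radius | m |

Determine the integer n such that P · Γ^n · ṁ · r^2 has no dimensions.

Balance the M exponent: (1)·n from Γ, plus (1) + (1) + 2·(0) = 2 from the rest, must sum to zero.
n + 2 = 0, so n = -2.

-2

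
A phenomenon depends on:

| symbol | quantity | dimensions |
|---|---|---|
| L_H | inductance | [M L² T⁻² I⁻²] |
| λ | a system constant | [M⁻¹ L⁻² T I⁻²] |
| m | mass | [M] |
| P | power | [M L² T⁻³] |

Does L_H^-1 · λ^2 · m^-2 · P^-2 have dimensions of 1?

no

Sum the exponent of each base dimension across the product:
  M: −[L_H]_M + 2·[λ]_M − 2·[m]_M − 2·[P]_M = −(1) + 2·(-1) − 2·(1) − 2·(1) = -7
  L: −[L_H]_L + 2·[λ]_L − 2·[m]_L − 2·[P]_L = −(2) + 2·(-2) − 2·(0) − 2·(2) = -10
  T: −[L_H]_T + 2·[λ]_T − 2·[m]_T − 2·[P]_T = −(-2) + 2·(1) − 2·(0) − 2·(-3) = 10
  I: −[L_H]_I + 2·[λ]_I − 2·[m]_I − 2·[P]_I = −(-2) + 2·(-2) − 2·(0) − 2·(0) = -2
Net dimensions [M⁻⁷ L⁻¹⁰ T¹⁰ I⁻²] ≠ [1] — not dimensionless.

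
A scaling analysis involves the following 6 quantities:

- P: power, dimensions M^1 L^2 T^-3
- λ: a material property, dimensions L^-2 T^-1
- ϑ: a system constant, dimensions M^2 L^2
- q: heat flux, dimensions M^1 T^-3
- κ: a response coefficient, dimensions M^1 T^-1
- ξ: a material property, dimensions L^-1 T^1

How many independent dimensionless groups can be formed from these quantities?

3

There are 6 variables and 3 base dimensions (M, L, T).
The dimension matrix has rank 3.
Independent dimensionless groups: 6 − 3 = 3.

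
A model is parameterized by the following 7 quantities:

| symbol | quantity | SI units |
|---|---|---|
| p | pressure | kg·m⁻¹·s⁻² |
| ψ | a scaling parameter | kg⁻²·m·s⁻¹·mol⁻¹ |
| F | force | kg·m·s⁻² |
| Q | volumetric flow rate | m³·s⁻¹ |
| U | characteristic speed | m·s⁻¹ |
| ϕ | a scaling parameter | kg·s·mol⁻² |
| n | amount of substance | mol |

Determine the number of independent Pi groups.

There are 7 variables and 4 base dimensions (M, L, T, N).
The dimension matrix has rank 4.
Independent dimensionless groups: 7 − 4 = 3.

3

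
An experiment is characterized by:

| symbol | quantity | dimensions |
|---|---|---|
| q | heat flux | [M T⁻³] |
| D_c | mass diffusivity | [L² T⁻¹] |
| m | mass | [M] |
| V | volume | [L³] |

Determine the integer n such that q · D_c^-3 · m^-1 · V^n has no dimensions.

Balance the L exponent: (3)·n from V, plus (0) − 3·(2) − (0) = -6 from the rest, must sum to zero.
3n − 6 = 0, so n = 2.

2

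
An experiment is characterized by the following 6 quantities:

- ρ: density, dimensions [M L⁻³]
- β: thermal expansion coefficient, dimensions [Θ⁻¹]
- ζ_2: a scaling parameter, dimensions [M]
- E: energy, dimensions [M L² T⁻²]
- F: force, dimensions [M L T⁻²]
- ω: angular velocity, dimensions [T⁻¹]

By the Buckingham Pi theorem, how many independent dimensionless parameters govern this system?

There are 6 variables and 4 base dimensions (M, L, T, Θ).
The dimension matrix has rank 4.
Independent dimensionless groups: 6 − 4 = 2.

2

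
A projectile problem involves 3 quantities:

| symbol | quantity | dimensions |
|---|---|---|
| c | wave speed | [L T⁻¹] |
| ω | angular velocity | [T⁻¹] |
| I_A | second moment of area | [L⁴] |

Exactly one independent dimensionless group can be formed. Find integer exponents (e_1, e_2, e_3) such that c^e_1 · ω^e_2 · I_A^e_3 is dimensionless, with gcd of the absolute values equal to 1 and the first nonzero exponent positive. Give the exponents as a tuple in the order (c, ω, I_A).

L: e_1·(1) + e_2·(0) + e_3·(4) = 0
T: e_1·(-1) + e_2·(-1) + e_3·(0) = 0
Solving this homogeneous linear system for the smallest-integer solution (first nonzero entry positive) gives (4, -4, -1).

(4, -4, -1)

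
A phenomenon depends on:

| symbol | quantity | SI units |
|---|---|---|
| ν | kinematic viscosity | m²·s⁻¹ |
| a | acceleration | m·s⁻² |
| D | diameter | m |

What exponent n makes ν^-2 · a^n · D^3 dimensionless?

1

Balance the L exponent: (1)·n from a, plus −2·(2) + 3·(1) = -1 from the rest, must sum to zero.
n − 1 = 0, so n = 1.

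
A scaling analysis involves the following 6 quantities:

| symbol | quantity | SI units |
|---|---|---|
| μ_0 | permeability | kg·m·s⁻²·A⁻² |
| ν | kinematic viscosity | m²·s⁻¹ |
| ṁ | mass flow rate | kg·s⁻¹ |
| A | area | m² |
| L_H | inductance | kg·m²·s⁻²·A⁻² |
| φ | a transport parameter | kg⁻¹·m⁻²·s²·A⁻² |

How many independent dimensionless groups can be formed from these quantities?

2

There are 6 variables and 4 base dimensions (M, L, T, I).
The dimension matrix has rank 4.
Independent dimensionless groups: 6 − 4 = 2.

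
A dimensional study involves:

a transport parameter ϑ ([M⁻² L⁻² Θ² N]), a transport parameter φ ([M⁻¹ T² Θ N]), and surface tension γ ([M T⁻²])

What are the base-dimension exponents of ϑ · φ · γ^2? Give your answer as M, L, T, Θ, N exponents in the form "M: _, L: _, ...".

Collect each base-dimension exponent across the product:
  M: (-2) + (-1) + 2·(1) = -1
  L: (-2) + (0) + 2·(0) = -2
  T: (0) + (2) + 2·(-2) = -2
  Θ: (2) + (1) + 2·(0) = 3
  N: (1) + (1) + 2·(0) = 2
So the dimensions are [M⁻¹ L⁻² T⁻² Θ³ N²].

M: -1, L: -2, T: -2, Θ: 3, N: 2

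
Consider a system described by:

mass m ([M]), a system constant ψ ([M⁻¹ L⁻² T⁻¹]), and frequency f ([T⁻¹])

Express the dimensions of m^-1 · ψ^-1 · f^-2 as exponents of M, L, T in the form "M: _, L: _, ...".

M: 0, L: 2, T: 3

Collect each base-dimension exponent across the product:
  M: −(1) − (-1) − 2·(0) = 0
  L: −(0) − (-2) − 2·(0) = 2
  T: −(0) − (-1) − 2·(-1) = 3
So the dimensions are [L² T³].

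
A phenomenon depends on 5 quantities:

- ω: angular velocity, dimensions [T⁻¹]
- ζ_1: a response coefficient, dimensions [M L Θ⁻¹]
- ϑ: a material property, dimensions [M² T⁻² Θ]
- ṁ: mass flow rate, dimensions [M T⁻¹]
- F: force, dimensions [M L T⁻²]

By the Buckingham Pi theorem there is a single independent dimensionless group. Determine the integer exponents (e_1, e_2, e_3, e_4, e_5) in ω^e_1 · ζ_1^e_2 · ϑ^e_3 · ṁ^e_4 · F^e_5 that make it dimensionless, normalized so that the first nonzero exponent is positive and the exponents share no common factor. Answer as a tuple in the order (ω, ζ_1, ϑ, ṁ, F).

(2, 1, 1, -2, -1)

M: e_1·(0) + e_2·(1) + e_3·(2) + e_4·(1) + e_5·(1) = 0
L: e_1·(0) + e_2·(1) + e_3·(0) + e_4·(0) + e_5·(1) = 0
T: e_1·(-1) + e_2·(0) + e_3·(-2) + e_4·(-1) + e_5·(-2) = 0
Θ: e_1·(0) + e_2·(-1) + e_3·(1) + e_4·(0) + e_5·(0) = 0
Solving this homogeneous linear system for the smallest-integer solution (first nonzero entry positive) gives (2, 1, 1, -2, -1).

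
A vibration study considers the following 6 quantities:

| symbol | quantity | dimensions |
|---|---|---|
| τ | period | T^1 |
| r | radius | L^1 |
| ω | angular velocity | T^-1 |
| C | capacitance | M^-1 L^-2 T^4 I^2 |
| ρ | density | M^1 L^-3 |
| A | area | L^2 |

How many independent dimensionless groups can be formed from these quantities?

There are 6 variables and 4 base dimensions (M, L, T, I).
The dimension matrix has rank 4.
Independent dimensionless groups: 6 − 4 = 2.

2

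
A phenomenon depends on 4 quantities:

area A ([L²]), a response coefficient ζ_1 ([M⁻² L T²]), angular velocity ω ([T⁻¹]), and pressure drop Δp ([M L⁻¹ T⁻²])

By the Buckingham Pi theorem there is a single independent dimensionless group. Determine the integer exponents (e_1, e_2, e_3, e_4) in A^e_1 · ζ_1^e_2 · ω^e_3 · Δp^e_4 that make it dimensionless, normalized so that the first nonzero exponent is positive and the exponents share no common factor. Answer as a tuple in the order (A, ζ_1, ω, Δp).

M: e_1·(0) + e_2·(-2) + e_3·(0) + e_4·(1) = 0
L: e_1·(2) + e_2·(1) + e_3·(0) + e_4·(-1) = 0
T: e_1·(0) + e_2·(2) + e_3·(-1) + e_4·(-2) = 0
Solving this homogeneous linear system for the smallest-integer solution (first nonzero entry positive) gives (1, 2, -4, 4).

(1, 2, -4, 4)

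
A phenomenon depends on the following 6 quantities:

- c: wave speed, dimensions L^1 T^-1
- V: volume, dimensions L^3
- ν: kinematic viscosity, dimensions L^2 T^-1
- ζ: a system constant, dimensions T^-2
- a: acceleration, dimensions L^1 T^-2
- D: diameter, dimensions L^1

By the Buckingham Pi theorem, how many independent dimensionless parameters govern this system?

4

There are 6 variables and 2 base dimensions (L, T).
The dimension matrix has rank 2.
Independent dimensionless groups: 6 − 2 = 4.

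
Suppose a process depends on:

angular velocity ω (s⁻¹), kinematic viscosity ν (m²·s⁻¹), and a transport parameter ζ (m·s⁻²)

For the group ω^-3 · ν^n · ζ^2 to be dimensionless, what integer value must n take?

Balance the L exponent: (2)·n from ν, plus −3·(0) + 2·(1) = 2 from the rest, must sum to zero.
2n + 2 = 0, so n = -1.

-1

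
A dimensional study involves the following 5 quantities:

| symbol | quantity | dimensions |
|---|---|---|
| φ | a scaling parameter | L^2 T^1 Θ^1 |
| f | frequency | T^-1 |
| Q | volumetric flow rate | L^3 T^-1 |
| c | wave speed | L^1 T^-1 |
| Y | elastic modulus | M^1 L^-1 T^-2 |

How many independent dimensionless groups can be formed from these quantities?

There are 5 variables and 4 base dimensions (M, L, T, Θ).
The dimension matrix has rank 4.
Independent dimensionless groups: 5 − 4 = 1.

1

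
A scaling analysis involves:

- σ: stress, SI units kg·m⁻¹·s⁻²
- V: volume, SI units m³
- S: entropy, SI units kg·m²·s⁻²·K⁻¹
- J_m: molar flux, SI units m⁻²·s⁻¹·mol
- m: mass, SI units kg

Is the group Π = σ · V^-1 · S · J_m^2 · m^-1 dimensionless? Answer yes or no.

Sum the exponent of each base dimension across the product:
  M: [σ]_M − [V]_M + [S]_M + 2·[J_m]_M − [m]_M = (1) − (0) + (1) + 2·(0) − (1) = 1
  L: [σ]_L − [V]_L + [S]_L + 2·[J_m]_L − [m]_L = (-1) − (3) + (2) + 2·(-2) − (0) = -6
  T: [σ]_T − [V]_T + [S]_T + 2·[J_m]_T − [m]_T = (-2) − (0) + (-2) + 2·(-1) − (0) = -6
  Θ: [σ]_Θ − [V]_Θ + [S]_Θ + 2·[J_m]_Θ − [m]_Θ = (0) − (0) + (-1) + 2·(0) − (0) = -1
  N: [σ]_N − [V]_N + [S]_N + 2·[J_m]_N − [m]_N = (0) − (0) + (0) + 2·(1) − (0) = 2
Net dimensions [M L⁻⁶ T⁻⁶ Θ⁻¹ N²] ≠ [1] — not dimensionless.

no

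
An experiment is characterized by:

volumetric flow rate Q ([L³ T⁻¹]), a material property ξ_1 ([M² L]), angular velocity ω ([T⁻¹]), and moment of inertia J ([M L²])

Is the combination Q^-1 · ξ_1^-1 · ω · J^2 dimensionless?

Sum the exponent of each base dimension across the product:
  M: −[Q]_M − [ξ_1]_M + [ω]_M + 2·[J]_M = −(0) − (2) + (0) + 2·(1) = 0
  L: −[Q]_L − [ξ_1]_L + [ω]_L + 2·[J]_L = −(3) − (1) + (0) + 2·(2) = 0
  T: −[Q]_T − [ξ_1]_T + [ω]_T + 2·[J]_T = −(-1) − (0) + (-1) + 2·(0) = 0
All base exponents vanish — dimensionless.

yes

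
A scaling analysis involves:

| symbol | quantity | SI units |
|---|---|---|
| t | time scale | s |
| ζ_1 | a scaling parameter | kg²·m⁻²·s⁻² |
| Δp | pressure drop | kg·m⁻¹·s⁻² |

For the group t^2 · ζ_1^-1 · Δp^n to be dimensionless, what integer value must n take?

Balance the M exponent: (1)·n from Δp, plus 2·(0) − (2) = -2 from the rest, must sum to zero.
n − 2 = 0, so n = 2.

2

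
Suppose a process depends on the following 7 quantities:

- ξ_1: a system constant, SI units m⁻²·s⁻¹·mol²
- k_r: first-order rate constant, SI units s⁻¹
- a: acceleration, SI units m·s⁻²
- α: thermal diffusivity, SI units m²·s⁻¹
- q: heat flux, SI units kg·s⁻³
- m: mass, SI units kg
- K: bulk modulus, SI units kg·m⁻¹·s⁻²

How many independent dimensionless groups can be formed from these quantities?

3

There are 7 variables and 4 base dimensions (M, L, T, N).
The dimension matrix has rank 4.
Independent dimensionless groups: 7 − 4 = 3.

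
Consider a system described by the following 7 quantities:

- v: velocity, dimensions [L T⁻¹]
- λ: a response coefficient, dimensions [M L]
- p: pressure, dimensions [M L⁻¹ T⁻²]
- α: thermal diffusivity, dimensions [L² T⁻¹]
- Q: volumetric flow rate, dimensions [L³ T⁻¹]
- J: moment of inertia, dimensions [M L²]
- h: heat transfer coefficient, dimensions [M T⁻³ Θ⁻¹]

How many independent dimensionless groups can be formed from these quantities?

There are 7 variables and 4 base dimensions (M, L, T, Θ).
The dimension matrix has rank 4.
Independent dimensionless groups: 7 − 4 = 3.

3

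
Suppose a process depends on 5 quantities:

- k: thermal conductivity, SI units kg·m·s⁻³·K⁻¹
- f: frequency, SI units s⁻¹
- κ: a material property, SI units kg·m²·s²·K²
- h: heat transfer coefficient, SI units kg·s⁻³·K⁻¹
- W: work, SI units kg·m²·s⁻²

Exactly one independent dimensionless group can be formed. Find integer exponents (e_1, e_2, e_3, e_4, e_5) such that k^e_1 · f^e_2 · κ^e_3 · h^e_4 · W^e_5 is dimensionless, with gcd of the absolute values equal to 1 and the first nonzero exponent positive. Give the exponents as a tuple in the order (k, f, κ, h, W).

M: e_1·(1) + e_2·(0) + e_3·(1) + e_4·(1) + e_5·(1) = 0
L: e_1·(1) + e_2·(0) + e_3·(2) + e_4·(0) + e_5·(2) = 0
T: e_1·(-3) + e_2·(-1) + e_3·(2) + e_4·(-3) + e_5·(-2) = 0
Θ: e_1·(-1) + e_2·(0) + e_3·(2) + e_4·(-1) + e_5·(0) = 0
Solving this homogeneous linear system for the smallest-integer solution (first nonzero entry positive) gives (4, 2, 1, -2, -3).

(4, 2, 1, -2, -3)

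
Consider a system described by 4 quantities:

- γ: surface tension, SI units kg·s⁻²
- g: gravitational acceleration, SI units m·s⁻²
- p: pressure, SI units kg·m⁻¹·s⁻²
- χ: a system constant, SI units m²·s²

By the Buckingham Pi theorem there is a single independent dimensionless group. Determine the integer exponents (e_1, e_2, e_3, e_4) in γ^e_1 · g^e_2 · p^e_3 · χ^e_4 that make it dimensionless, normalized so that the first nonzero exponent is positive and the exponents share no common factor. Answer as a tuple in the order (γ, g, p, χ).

(3, -1, -3, -1)

M: e_1·(1) + e_2·(0) + e_3·(1) + e_4·(0) = 0
L: e_1·(0) + e_2·(1) + e_3·(-1) + e_4·(2) = 0
T: e_1·(-2) + e_2·(-2) + e_3·(-2) + e_4·(2) = 0
Solving this homogeneous linear system for the smallest-integer solution (first nonzero entry positive) gives (3, -1, -3, -1).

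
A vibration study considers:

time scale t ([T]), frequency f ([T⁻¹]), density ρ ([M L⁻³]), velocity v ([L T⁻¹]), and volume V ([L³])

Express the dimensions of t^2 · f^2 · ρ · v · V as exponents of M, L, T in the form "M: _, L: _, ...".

M: 1, L: 1, T: -1

Collect each base-dimension exponent across the product:
  M: 2·(0) + 2·(0) + (1) + (0) + (0) = 1
  L: 2·(0) + 2·(0) + (-3) + (1) + (3) = 1
  T: 2·(1) + 2·(-1) + (0) + (-1) + (0) = -1
So the dimensions are [M L T⁻¹].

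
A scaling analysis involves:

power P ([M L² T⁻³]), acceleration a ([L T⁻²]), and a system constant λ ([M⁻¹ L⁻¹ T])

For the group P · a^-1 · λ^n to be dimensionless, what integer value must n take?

Balance the M exponent: (-1)·n from λ, plus (1) − (0) = 1 from the rest, must sum to zero.
−n + 1 = 0, so n = 1.

1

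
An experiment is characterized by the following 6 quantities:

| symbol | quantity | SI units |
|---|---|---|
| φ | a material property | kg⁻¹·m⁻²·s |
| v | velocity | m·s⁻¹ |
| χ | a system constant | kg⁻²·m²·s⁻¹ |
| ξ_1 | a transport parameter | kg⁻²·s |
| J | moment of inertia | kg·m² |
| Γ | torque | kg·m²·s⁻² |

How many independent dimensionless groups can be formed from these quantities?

3

There are 6 variables and 3 base dimensions (M, L, T).
The dimension matrix has rank 3.
Independent dimensionless groups: 6 − 3 = 3.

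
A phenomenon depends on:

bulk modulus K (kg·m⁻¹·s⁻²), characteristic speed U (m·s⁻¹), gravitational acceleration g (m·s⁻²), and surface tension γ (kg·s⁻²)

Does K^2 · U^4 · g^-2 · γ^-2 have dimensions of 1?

Sum the exponent of each base dimension across the product:
  M: 2·[K]_M + 4·[U]_M − 2·[g]_M − 2·[γ]_M = 2·(1) + 4·(0) − 2·(0) − 2·(1) = 0
  L: 2·[K]_L + 4·[U]_L − 2·[g]_L − 2·[γ]_L = 2·(-1) + 4·(1) − 2·(1) − 2·(0) = 0
  T: 2·[K]_T + 4·[U]_T − 2·[g]_T − 2·[γ]_T = 2·(-2) + 4·(-1) − 2·(-2) − 2·(-2) = 0
All base exponents vanish — dimensionless.

yes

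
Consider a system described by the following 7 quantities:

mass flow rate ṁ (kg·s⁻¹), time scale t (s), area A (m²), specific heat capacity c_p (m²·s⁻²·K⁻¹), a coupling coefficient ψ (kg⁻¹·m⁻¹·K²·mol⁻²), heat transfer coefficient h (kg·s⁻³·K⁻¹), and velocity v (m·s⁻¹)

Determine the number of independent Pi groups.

There are 7 variables and 5 base dimensions (M, L, T, Θ, N).
The dimension matrix has rank 5.
Independent dimensionless groups: 7 − 5 = 2.

2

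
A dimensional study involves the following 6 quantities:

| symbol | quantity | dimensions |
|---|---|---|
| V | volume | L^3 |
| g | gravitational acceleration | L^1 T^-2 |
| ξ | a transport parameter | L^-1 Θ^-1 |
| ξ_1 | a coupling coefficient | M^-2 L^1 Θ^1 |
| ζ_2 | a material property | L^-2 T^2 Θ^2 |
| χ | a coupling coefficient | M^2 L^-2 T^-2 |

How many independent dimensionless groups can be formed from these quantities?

2

There are 6 variables and 4 base dimensions (M, L, T, Θ).
The dimension matrix has rank 4.
Independent dimensionless groups: 6 − 4 = 2.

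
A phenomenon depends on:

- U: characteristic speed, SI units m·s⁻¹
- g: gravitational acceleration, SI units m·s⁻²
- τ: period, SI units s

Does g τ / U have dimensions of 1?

Sum the exponent of each base dimension across the product:
  M: −[U]_M + [g]_M + [τ]_M = −(0) + (0) + (0) = 0
  L: −[U]_L + [g]_L + [τ]_L = −(1) + (1) + (0) = 0
  T: −[U]_T + [g]_T + [τ]_T = −(-1) + (-2) + (1) = 0
  Θ: −[U]_Θ + [g]_Θ + [τ]_Θ = −(0) + (0) + (0) = 0
All base exponents vanish — dimensionless.

yes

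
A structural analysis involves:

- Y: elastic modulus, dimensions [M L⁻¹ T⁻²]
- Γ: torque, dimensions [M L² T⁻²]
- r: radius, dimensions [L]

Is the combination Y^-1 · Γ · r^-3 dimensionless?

yes

Sum the exponent of each base dimension across the product:
  M: −[Y]_M + [Γ]_M − 3·[r]_M = −(1) + (1) − 3·(0) = 0
  L: −[Y]_L + [Γ]_L − 3·[r]_L = −(-1) + (2) − 3·(1) = 0
  T: −[Y]_T + [Γ]_T − 3·[r]_T = −(-2) + (-2) − 3·(0) = 0
All base exponents vanish — dimensionless.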